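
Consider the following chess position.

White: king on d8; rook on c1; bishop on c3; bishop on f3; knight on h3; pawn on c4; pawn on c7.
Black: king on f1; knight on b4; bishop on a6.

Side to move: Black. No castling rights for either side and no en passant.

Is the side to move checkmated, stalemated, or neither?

Black to move; black king on f1.
In check: yes, from the white rook on c1.
King squares — e1: attacked by Rc1; g1: attacked by Rc1; e2: attacked by Bf3; f2: attacked by Nh3; g2: attacked by Bf3.
Legal moves for Black: none.
In check with no legal moves → checkmate.

checkmate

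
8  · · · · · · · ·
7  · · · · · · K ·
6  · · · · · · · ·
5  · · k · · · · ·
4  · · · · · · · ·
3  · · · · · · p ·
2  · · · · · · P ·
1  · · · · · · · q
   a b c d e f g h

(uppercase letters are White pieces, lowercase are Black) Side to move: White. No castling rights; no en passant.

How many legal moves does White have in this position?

White to move; king on g7.
In check: no.
Legal moves: Kg8, Kf8, Kf7, Kg6, Kf6.
Count: 5.

5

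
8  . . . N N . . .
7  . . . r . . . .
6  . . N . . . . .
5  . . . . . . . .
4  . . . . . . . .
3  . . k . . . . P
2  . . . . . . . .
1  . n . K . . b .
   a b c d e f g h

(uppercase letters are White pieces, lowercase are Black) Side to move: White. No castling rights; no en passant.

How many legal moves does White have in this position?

5

White to move; king on d1.
In check: yes, from the black rook on d7.
Legal moves: Ke2, Ke1, Kc1, Nd6, Nd4.
Count: 5.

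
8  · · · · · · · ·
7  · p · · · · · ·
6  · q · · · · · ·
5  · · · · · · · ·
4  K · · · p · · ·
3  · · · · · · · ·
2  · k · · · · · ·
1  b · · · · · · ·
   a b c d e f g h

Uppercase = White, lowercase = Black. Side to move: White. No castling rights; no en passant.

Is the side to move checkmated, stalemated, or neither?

White to move; white king on a4.
In check: no.
King squares — a3: attacked by Kb2; b3: attacked by Kb2; b4: attacked by Qb6; a5: attacked by Qb6; b5: attacked by Qb6.
Legal moves for White: none.
Not in check and no legal moves → stalemate.

stalemate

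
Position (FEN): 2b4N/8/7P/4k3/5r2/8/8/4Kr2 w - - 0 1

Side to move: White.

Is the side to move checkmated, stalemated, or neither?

White to move; white king on e1.
In check: yes, from the black rook on f1.
Legal moves for White: Ke2, Kd2.
White is in check but has 2 legal moves → neither.

neither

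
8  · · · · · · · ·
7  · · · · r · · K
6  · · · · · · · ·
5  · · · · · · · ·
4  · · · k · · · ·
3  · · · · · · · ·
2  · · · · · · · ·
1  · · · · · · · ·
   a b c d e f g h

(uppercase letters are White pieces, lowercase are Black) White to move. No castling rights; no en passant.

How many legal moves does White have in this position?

4

White to move; king on h7.
In check: yes, from the black rook on e7.
Legal moves: Kh8, Kg8, Kh6, Kg6.
Count: 4.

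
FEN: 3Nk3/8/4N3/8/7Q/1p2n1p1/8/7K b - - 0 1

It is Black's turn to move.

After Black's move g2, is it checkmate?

no

After g2: white king on h1; in check: yes, from the black pawn on g2.
White has 2 legal replies: Kh2, Kg1.
In check but a legal move exists → not checkmate.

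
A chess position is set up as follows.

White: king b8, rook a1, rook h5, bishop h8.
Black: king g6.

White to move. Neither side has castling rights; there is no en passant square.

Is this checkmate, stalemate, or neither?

White to move; white king on b8.
In check: no.
Legal moves for White include: Bg7, Bf6, Be5, Bd4, Bc3, Bb2, Kc8, Ka8, Kc7, Kb7, Ka7, Rh7, Rh6+, Rg5+, Rf5, Re5, Rd5, Rc5, ... (list truncated; more exist).
White has legal moves and is not in check → neither.

neither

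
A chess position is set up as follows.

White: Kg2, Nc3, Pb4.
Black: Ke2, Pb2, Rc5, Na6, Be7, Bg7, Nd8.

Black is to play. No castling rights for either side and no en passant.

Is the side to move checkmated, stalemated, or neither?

neither

Black to move; black king on e2.
In check: yes, from the white knight on c3.
Legal moves for Black: Ke3, Kd3, Kd2, Ke1, Bxc3, Rxc3.
Black is in check but has 6 legal moves → neither.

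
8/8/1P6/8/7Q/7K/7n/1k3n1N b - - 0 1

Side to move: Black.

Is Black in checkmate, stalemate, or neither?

neither

Black to move; black king on b1.
In check: no.
Legal moves for Black: Ng4, Nf3, Ng3, Ne3, Nd2, Kc2, Kb2, Ka2, Kc1, Ka1.
Black has 10 legal moves and is not in check → neither.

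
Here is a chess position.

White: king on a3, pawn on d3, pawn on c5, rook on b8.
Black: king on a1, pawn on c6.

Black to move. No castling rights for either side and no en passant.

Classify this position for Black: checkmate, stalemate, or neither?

stalemate

Black to move; black king on a1.
In check: no.
King squares — b1: attacked by Rb8; a2: attacked by Ka3; b2: attacked by Ka3.
Legal moves for Black: none.
Not in check and no legal moves → stalemate.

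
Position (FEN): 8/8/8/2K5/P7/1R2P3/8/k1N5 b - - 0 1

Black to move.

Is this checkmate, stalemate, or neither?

stalemate

Black to move; black king on a1.
In check: no.
King squares — b1: attacked by Rb3; a2: attacked by Nc1; b2: attacked by Rb3.
Legal moves for Black: none.
Not in check and no legal moves → stalemate.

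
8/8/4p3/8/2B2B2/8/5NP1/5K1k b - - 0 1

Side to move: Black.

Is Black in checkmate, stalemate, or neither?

Black to move; black king on h1.
In check: yes, from the white knight on f2.
King squares — g1: attacked by Kf1; g2: attacked by Kf1; h2: attacked by Bf4.
Legal moves for Black: none.
In check with no legal moves → checkmate.

checkmate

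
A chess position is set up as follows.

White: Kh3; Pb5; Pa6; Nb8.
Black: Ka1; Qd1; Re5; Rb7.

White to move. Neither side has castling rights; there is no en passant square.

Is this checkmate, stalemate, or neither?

neither

White to move; white king on h3.
In check: no.
Legal moves for White: Nd7, Nc6, Kh4, Kg3, Kh2, Kg2, axb7, a7, b6.
White has 9 legal moves and is not in check → neither.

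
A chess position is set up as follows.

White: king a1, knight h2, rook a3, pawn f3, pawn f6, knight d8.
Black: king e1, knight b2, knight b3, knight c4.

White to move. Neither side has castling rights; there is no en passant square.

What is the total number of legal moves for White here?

White to move; king on a1.
In check: yes, from the black knight on b3.
Legal moves: Ka2, Kb1, Rxb3.
Count: 3.

3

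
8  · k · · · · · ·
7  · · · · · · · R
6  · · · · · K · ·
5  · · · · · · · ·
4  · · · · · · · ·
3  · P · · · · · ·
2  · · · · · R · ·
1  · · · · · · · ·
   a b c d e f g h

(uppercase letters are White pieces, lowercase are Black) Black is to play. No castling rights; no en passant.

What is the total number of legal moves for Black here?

2

Black to move; king on b8.
In check: no.
Legal moves: Kc8, Ka8.
Count: 2.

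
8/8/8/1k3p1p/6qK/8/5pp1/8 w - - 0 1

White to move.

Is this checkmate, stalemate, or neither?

checkmate

White to move; white king on h4.
In check: yes, from the black queen on g4.
King squares — g3: attacked by Qg4; h3: attacked by Qg4; g4: attacked by Pf5; g5: attacked by Qg4; h5: attacked by Qg4.
Legal moves for White: none.
In check with no legal moves → checkmate.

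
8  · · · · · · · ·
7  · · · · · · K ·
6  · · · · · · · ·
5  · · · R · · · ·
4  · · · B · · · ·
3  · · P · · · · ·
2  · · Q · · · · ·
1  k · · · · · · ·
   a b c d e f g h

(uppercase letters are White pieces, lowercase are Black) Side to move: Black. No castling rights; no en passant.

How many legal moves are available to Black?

Black to move; king on a1.
In check: no.
Legal moves: none.
Count: 0.

0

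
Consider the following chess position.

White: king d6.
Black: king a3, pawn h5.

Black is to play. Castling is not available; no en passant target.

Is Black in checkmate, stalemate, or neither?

neither

Black to move; black king on a3.
In check: no.
Legal moves for Black: Kb4, Ka4, Kb3, Kb2, Ka2, h4.
Black has 6 legal moves and is not in check → neither.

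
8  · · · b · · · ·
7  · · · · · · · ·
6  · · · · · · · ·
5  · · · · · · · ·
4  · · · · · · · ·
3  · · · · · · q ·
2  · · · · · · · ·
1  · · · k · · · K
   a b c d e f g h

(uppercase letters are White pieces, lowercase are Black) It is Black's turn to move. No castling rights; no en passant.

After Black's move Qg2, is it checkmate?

After Qg2: white king on h1; in check: yes, from the black queen on g2.
White has 1 legal reply: Kxg2.
In check but a legal move exists → not checkmate.

no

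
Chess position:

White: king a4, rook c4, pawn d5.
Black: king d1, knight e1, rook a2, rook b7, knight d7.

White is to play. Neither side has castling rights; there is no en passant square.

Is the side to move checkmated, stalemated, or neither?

checkmate

White to move; white king on a4.
In check: yes, from the black rook on a2.
King squares — a3: attacked by Ra2; b3: attacked by Rb7; b4: attacked by Rb7; a5: attacked by Ra2; b5: attacked by Rb7.
Legal moves for White: none.
In check with no legal moves → checkmate.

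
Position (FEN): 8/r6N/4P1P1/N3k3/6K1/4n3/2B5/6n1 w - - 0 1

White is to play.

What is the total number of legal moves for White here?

White to move; king on g4.
In check: yes, from the black knight on e3.
Legal moves: Kh5, Kg5, Kh4, Kg3.
Count: 4.

4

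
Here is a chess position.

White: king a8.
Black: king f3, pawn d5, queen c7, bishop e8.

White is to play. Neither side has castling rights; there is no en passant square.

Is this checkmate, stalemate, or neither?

White to move; white king on a8.
In check: no.
King squares — a7: attacked by Qc7; b7: attacked by Qc7; b8: attacked by Qc7.
Legal moves for White: none.
Not in check and no legal moves → stalemate.

stalemate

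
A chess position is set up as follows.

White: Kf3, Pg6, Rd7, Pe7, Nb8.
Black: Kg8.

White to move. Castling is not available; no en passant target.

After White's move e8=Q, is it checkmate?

yes

After e8=Q: black king on g8; in check: yes, from the white queen on e8.
King squares — f7: attacked by Pg6; g7: attacked by Rd7; h7: attacked by Pg6; f8: attacked by Qe8; h8: attacked by Qe8.
Black has no legal moves → checkmate.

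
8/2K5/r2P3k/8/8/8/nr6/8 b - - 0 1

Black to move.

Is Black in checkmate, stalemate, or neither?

Black to move; black king on h6.
In check: no.
Legal moves for Black include: Kh7, Kg7, Kg6, Kh5, Kg5, Ra8, Ra7+, Rxd6, Rc6+, Rab6, Ra5, Ra4, Ra3, Rb8, Rb7+, Rbb6, Rb5, Rb4, ... (list truncated; more exist).
Black has legal moves and is not in check → neither.

neither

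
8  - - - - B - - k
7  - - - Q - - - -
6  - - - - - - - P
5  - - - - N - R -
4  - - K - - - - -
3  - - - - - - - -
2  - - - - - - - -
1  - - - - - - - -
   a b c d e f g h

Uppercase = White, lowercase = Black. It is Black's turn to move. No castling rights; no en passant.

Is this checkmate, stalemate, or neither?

stalemate

Black to move; black king on h8.
In check: no.
King squares — g7: attacked by Rg5; h7: attacked by Qd7; g8: attacked by Rg5.
Legal moves for Black: none.
Not in check and no legal moves → stalemate.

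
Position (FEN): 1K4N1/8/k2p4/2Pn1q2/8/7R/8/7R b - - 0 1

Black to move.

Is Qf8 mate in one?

yes

After Qf8: white king on b8; in check: yes, from the black queen on f8.
King squares — a7: attacked by Ka6; b7: attacked by Ka6; c7: attacked by Nd5; a8: attacked by Qf8; c8: attacked by Qf8.
White has no legal moves → checkmate.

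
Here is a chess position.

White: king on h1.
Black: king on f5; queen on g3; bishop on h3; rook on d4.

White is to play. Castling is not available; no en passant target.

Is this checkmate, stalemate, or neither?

stalemate

White to move; white king on h1.
In check: no.
King squares — g1: attacked by Qg3; g2: attacked by Qg3; h2: attacked by Qg3.
Legal moves for White: none.
Not in check and no legal moves → stalemate.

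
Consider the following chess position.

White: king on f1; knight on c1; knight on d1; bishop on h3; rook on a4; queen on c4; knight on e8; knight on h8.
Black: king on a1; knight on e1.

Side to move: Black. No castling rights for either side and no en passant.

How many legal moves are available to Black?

Black to move; king on a1.
In check: yes, from the white rook on a4.
Legal moves: Kb1.
Count: 1.

1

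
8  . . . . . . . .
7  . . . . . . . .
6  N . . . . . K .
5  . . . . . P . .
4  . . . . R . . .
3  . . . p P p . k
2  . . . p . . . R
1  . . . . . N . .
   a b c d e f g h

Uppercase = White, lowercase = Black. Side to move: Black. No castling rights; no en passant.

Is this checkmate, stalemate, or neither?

checkmate

Black to move; black king on h3.
In check: yes, from the white rook on h2.
King squares — g2: attacked by Rh2; h2: attacked by Nf1; g3: attacked by Nf1; g4: attacked by Re4; h4: attacked by Rh2.
Legal moves for Black: none.
In check with no legal moves → checkmate.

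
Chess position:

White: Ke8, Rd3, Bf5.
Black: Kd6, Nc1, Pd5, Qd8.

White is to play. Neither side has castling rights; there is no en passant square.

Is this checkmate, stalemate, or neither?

neither

White to move; white king on e8.
In check: yes, from the black queen on d8.
Legal moves for White: Kxd8, Kf7.
White is in check but has 2 legal moves → neither.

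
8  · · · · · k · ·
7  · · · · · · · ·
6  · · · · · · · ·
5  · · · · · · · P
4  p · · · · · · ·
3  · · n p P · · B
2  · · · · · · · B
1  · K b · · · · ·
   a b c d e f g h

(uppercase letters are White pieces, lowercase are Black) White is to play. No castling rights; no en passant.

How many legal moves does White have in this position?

White to move; king on b1.
In check: yes, from the black knight on c3.
Legal moves: Kxc1, Ka1.
Count: 2.

2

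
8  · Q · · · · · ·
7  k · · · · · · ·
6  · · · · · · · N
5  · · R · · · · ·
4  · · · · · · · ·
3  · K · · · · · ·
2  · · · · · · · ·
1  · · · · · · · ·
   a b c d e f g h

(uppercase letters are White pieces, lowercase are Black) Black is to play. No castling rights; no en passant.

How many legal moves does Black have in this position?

2

Black to move; king on a7.
In check: yes, from the white queen on b8.
Legal moves: Kxb8, Ka6.
Count: 2.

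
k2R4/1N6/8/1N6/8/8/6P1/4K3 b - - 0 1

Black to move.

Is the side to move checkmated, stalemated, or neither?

neither

Black to move; black king on a8.
In check: yes, from the white rook on d8.
King squares — a7: attacked by Nb5; b7: available; b8: attacked by Rd8.
Legal moves for Black: Kxb7.
Black is in check but has 1 legal move → neither.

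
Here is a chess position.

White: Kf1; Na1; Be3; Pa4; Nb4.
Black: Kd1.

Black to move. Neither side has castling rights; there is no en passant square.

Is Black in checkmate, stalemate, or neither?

stalemate

Black to move; black king on d1.
In check: no.
King squares — c1: attacked by Be3; e1: attacked by Kf1; c2: attacked by Na1; d2: attacked by Be3; e2: attacked by Kf1.
Legal moves for Black: none.
Not in check and no legal moves → stalemate.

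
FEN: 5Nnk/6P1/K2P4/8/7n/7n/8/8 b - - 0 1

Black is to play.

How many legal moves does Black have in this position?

1

Black to move; king on h8.
In check: yes, from the white pawn on g7.
Legal moves: Kxg7.
Count: 1.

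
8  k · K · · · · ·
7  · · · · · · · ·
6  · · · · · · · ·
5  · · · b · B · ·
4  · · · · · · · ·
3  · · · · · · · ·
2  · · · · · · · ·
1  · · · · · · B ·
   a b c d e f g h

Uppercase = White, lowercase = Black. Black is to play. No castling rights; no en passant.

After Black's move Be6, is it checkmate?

After Be6: white king on c8; in check: yes, from the black bishop on e6.
White has 3 legal replies: Kd8, Kc7, Bxe6.
In check but a legal move exists → not checkmate.

no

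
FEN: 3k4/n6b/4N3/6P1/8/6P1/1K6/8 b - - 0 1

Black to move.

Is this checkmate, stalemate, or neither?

Black to move; black king on d8.
In check: yes, from the white knight on e6.
King squares — c7: attacked by Ne6; d7: available; e7: available; c8: available; e8: available.
Legal moves for Black: Ke8, Kc8, Ke7, Kd7.
Black is in check but has 4 legal moves → neither.

neither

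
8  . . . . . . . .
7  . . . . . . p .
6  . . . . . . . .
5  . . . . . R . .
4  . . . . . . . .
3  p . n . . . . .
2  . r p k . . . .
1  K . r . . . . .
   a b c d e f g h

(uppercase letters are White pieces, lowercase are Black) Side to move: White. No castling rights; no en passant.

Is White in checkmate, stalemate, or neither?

checkmate

White to move; white king on a1.
In check: yes, from the black rook on c1.
King squares — b1: attacked by Rc1; a2: attacked by Rb2; b2: attacked by Pa3.
Legal moves for White: none.
In check with no legal moves → checkmate.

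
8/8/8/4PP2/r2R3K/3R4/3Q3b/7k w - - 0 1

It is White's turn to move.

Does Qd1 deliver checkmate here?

After Qd1: black king on h1; in check: yes, from the white queen on d1.
Black has 2 legal replies: Kg2, Bg1.
In check but a legal move exists → not checkmate.

no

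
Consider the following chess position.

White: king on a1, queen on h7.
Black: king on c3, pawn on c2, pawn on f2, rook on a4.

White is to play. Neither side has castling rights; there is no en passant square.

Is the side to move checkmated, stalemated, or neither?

checkmate

White to move; white king on a1.
In check: yes, from the black rook on a4.
King squares — b1: attacked by Pc2; a2: attacked by Ra4; b2: attacked by Kc3.
Legal moves for White: none.
In check with no legal moves → checkmate.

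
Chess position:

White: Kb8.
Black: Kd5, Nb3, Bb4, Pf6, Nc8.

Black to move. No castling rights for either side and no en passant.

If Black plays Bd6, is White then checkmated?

After Bd6: white king on b8; in check: yes, from the black bishop on d6.
White has 3 legal replies: Kxc8, Ka8, Kb7.
In check but a legal move exists → not checkmate.

no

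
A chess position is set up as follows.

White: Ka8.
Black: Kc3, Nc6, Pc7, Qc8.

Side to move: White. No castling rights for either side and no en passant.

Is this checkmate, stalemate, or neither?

White to move; white king on a8.
In check: yes, from the black queen on c8.
King squares — a7: attacked by Nc6; b7: attacked by Qc8; b8: attacked by Nc6.
Legal moves for White: none.
In check with no legal moves → checkmate.

checkmate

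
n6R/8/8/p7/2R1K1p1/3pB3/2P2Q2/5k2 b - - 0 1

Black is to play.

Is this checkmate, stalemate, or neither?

Black to move; black king on f1.
In check: yes, from the white queen on f2.
King squares — e1: attacked by Qf2; g1: attacked by Qf2; e2: attacked by Qf2; f2: attacked by Be3; g2: attacked by Qf2.
Legal moves for Black: none.
In check with no legal moves → checkmate.

checkmate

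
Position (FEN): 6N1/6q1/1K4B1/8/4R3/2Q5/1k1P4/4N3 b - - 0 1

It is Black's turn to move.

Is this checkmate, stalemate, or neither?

Black to move; black king on b2.
In check: yes, from the white queen on c3.
Legal moves for Black: Ka2, Kb1, Qxc3.
Black is in check but has 3 legal moves → neither.

neither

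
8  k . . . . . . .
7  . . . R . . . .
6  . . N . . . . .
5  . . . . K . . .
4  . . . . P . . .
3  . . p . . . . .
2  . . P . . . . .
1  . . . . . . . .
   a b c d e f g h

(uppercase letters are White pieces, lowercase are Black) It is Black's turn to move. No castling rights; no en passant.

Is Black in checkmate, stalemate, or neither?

Black to move; black king on a8.
In check: no.
King squares — a7: attacked by Nc6; b7: attacked by Rd7; b8: attacked by Nc6.
Legal moves for Black: none.
Not in check and no legal moves → stalemate.

stalemate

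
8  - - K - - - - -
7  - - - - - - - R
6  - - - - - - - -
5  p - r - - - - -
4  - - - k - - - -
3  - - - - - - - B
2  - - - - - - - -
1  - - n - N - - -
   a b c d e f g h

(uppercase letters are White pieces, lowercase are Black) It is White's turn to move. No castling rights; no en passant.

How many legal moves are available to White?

White to move; king on c8.
In check: yes, from the black rook on c5.
Legal moves: Kd8, Kb8, Kd7, Kb7, Rc7.
Count: 5.

5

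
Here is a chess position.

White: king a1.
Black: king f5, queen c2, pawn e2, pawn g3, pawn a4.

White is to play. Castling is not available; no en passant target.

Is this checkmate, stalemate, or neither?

White to move; white king on a1.
In check: no.
King squares — b1: attacked by Qc2; a2: attacked by Qc2; b2: attacked by Qc2.
Legal moves for White: none.
Not in check and no legal moves → stalemate.

stalemate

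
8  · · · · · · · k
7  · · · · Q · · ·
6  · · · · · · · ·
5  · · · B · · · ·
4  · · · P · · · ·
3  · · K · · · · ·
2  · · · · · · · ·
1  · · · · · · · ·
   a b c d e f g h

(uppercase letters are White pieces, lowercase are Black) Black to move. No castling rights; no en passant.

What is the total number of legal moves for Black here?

0

Black to move; king on h8.
In check: no.
Legal moves: none.
Count: 0.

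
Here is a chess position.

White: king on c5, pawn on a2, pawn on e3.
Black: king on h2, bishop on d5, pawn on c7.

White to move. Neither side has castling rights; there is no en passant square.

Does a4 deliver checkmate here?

no

After a4: black king on h2; in check: no.
Black is not in check, so this cannot be checkmate.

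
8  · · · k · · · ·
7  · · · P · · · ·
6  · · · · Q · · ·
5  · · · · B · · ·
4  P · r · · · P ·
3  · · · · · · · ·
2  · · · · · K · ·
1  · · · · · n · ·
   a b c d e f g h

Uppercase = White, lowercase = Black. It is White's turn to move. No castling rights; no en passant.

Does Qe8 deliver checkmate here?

yes

After Qe8: black king on d8; in check: yes, from the white queen on e8.
King squares — c7: attacked by Be5; d7: attacked by Qe8; e7: attacked by Qe8; c8: attacked by Pd7; e8: attacked by Pd7.
Black has no legal moves → checkmate.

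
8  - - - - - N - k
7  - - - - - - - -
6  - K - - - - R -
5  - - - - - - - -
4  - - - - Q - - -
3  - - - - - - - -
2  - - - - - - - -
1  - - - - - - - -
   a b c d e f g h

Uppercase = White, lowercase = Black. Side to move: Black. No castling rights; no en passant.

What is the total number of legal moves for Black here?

Black to move; king on h8.
In check: no.
Legal moves: none.
Count: 0.

0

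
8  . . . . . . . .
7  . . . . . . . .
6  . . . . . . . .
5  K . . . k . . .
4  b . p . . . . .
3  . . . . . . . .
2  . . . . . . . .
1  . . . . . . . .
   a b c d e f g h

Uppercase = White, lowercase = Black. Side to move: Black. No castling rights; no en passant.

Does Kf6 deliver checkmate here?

no

After Kf6: white king on a5; in check: no.
White is not in check, so this cannot be checkmate.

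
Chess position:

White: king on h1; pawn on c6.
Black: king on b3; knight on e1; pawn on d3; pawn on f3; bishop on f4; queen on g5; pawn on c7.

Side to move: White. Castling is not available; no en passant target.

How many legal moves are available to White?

0

White to move; king on h1.
In check: no.
Legal moves: none.
Count: 0.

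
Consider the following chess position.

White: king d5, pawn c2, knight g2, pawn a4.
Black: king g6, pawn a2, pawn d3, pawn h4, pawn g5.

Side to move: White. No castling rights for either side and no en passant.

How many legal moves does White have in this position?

White to move; king on d5.
In check: no.
Legal moves: Ke6, Kd6, Kc6, Ke5, Kc5, Ke4, Kd4, Kc4, Nxh4+, Nf4+, Ne3, Ne1, cxd3, a5, c3, c4.
Count: 16.

16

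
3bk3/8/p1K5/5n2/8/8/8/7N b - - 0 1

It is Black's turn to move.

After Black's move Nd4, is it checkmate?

no

After Nd4: white king on c6; in check: yes, from the black knight on d4.
White has 4 legal replies: Kb7, Kd6, Kd5, Kc5.
In check but a legal move exists → not checkmate.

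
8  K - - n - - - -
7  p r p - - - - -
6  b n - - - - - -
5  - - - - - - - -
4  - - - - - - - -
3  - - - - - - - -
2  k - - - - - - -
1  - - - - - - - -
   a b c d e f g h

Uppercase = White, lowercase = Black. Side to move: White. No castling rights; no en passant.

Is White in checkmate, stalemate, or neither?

checkmate

White to move; white king on a8.
In check: yes, from the black knight on b6.
King squares — a7: attacked by Rb7; b7: attacked by Ba6; b8: attacked by Rb7.
Legal moves for White: none.
In check with no legal moves → checkmate.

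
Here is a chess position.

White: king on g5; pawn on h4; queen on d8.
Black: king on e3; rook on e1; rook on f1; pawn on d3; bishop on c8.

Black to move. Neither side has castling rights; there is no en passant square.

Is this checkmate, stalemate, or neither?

neither

Black to move; black king on e3.
In check: no.
Legal moves for Black include: Bd7, Bb7, Be6, Ba6, Bf5, Bg4, Bh3, Ke4, Kf3, Kf2, Ke2, Kd2, Rf8, Rf7, Rf6, Rf5+, Rf4, Rf3, ... (list truncated; more exist).
Black has legal moves and is not in check → neither.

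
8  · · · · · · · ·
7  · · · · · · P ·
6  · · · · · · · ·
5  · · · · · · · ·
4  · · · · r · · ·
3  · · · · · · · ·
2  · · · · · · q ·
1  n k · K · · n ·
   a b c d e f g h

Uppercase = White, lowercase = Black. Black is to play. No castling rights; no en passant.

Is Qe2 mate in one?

After Qe2: white king on d1; in check: yes, from the black queen on e2.
King squares — c1: attacked by Kb1; e1: attacked by Qe2; c2: attacked by Na1; d2: attacked by Qe2; e2: attacked by Ng1.
White has no legal moves → checkmate.

yes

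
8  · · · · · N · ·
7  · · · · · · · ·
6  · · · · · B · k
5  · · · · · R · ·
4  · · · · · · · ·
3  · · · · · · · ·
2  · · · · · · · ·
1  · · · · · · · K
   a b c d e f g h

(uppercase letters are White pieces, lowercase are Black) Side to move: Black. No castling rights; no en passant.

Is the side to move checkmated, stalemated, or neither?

stalemate

Black to move; black king on h6.
In check: no.
King squares — g5: attacked by Rf5; h5: attacked by Rf5; g6: attacked by Nf8; g7: attacked by Bf6; h7: attacked by Nf8.
Legal moves for Black: none.
Not in check and no legal moves → stalemate.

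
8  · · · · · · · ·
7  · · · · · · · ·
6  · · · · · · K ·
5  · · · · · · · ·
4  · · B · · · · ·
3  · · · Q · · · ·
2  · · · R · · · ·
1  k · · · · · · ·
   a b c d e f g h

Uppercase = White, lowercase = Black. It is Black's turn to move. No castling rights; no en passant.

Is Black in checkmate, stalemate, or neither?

stalemate

Black to move; black king on a1.
In check: no.
King squares — b1: attacked by Qd3; a2: attacked by Rd2; b2: attacked by Rd2.
Legal moves for Black: none.
Not in check and no legal moves → stalemate.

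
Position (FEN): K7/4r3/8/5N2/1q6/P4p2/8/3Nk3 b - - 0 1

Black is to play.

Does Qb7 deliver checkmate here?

yes

After Qb7: white king on a8; in check: yes, from the black queen on b7.
King squares — a7: attacked by Qb7; b7: attacked by Re7; b8: attacked by Qb7.
White has no legal moves → checkmate.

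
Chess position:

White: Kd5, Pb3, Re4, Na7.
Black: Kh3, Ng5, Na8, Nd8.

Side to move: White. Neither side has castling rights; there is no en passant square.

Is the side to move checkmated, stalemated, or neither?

White to move; white king on d5.
In check: no.
Legal moves for White include: Nc8, Nc6, Nb5, Kd6, Ke5, Kc5, Kd4, Kc4, Re8, Re7, Re6, Re5, Rh4+, Rg4, Rf4, Rd4, Rc4, Rb4, ... (list truncated; more exist).
White has legal moves and is not in check → neither.

neither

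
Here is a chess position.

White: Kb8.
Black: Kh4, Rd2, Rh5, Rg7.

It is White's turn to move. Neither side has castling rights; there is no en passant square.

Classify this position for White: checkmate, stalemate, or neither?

White to move; white king on b8.
In check: no.
Legal moves for White: Kc8, Ka8.
White has 2 legal moves and is not in check → neither.

neither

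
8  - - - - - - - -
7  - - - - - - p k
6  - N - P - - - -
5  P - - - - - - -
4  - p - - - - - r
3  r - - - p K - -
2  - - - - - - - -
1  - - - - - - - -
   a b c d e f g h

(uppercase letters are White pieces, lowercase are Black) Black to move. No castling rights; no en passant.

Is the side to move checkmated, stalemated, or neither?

neither

Black to move; black king on h7.
In check: no.
Legal moves for Black include: Kh8, Kg8, Kh6, Kg6, Rh6, Rh5, Rg4, Rf4+, Re4, Rd4, Rc4, Rh3+, Rh2, Rh1, Rxa5, Ra4, Rd3, Rc3, ... (list truncated; more exist).
Black has legal moves and is not in check → neither.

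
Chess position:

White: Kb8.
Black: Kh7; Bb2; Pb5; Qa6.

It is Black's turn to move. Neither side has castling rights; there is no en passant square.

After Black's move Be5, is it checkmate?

yes

After Be5: white king on b8; in check: yes, from the black bishop on e5.
King squares — a7: attacked by Qa6; b7: attacked by Qa6; c7: attacked by Be5; a8: attacked by Qa6; c8: attacked by Qa6.
White has no legal moves → checkmate.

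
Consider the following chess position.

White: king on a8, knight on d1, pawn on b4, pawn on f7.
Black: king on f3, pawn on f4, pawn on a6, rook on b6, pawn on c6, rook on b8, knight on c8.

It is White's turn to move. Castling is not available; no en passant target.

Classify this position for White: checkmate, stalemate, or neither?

checkmate

White to move; white king on a8.
In check: yes, from the black rook on b8.
King squares — a7: attacked by Nc8; b7: attacked by Rb6; b8: attacked by Rb6.
Legal moves for White: none.
In check with no legal moves → checkmate.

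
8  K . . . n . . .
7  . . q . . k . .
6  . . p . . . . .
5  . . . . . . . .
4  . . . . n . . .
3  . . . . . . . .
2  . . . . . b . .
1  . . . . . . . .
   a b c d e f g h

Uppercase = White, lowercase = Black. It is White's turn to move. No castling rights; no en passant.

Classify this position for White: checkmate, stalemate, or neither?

stalemate

White to move; white king on a8.
In check: no.
King squares — a7: attacked by Bf2; b7: attacked by Qc7; b8: attacked by Qc7.
Legal moves for White: none.
Not in check and no legal moves → stalemate.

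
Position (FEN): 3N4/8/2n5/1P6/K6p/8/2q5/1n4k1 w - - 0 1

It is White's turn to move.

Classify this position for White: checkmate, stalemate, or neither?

checkmate

White to move; white king on a4.
In check: yes, from the black queen on c2.
King squares — a3: attacked by Nb1; b3: attacked by Qc2; b4: attacked by Nc6; a5: attacked by Nc6; b5: own pawn.
Legal moves for White: none.
In check with no legal moves → checkmate.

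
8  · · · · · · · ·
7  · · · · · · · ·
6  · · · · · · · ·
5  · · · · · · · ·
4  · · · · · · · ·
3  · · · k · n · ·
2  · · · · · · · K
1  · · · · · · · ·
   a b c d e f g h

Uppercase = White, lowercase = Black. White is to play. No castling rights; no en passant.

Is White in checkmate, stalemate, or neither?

White to move; white king on h2.
In check: yes, from the black knight on f3.
King squares — g1: attacked by Nf3; h1: available; g2: available; g3: available; h3: available.
Legal moves for White: Kh3, Kg3, Kg2, Kh1.
White is in check but has 4 legal moves → neither.

neither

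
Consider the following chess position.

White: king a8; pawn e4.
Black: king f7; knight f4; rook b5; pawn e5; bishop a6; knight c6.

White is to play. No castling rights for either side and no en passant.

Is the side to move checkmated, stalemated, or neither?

White to move; white king on a8.
In check: no.
King squares — a7: attacked by Nc6; b7: attacked by Rb5; b8: attacked by Rb5.
Legal moves for White: none.
Not in check and no legal moves → stalemate.

stalemate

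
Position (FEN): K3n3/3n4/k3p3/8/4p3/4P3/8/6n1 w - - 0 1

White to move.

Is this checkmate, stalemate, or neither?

stalemate

White to move; white king on a8.
In check: no.
King squares — a7: attacked by Ka6; b7: attacked by Ka6; b8: attacked by Nd7.
Legal moves for White: none.
Not in check and no legal moves → stalemate.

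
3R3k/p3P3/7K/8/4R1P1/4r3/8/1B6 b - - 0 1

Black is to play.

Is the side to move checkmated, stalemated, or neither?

checkmate

Black to move; black king on h8.
In check: yes, from the white rook on d8.
King squares — g7: attacked by Kh6; h7: attacked by Kh6; g8: attacked by Rd8.
Legal moves for Black: none.
In check with no legal moves → checkmate.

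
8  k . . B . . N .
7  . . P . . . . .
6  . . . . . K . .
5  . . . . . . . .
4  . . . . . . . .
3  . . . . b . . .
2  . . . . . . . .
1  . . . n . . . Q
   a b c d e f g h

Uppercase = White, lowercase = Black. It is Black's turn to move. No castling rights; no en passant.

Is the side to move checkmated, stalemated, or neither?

neither

Black to move; black king on a8.
In check: yes, from the white queen on h1.
Legal moves for Black: Ka7.
Black is in check but has 1 legal move → neither.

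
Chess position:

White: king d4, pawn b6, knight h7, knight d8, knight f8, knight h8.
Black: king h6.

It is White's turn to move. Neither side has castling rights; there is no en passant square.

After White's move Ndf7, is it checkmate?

no

After Ndf7: black king on h6; in check: yes, from the white knight on f7.
Black has 2 legal replies: Kg7, Kh5.
In check but a legal move exists → not checkmate.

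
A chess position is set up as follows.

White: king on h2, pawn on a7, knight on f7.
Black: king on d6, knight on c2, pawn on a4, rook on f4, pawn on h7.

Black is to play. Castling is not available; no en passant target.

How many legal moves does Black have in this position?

8

Black to move; king on d6.
In check: yes, from the white knight on f7.
Legal moves: Ke7, Kd7, Kc7, Ke6, Kc6, Kd5, Kc5, Rxf7.
Count: 8.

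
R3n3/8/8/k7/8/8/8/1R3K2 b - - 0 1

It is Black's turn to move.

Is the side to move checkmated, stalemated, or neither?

checkmate

Black to move; black king on a5.
In check: yes, from the white rook on a8.
King squares — a4: attacked by Ra8; b4: attacked by Rb1; b5: attacked by Rb1; a6: attacked by Ra8; b6: attacked by Rb1.
Legal moves for Black: none.
In check with no legal moves → checkmate.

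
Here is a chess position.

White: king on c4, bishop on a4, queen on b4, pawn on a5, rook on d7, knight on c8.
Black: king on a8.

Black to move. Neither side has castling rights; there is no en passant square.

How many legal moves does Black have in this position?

0

Black to move; king on a8.
In check: no.
Legal moves: none.
Count: 0.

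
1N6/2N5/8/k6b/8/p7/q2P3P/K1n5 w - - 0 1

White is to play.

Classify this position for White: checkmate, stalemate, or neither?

White to move; white king on a1.
In check: yes, from the black queen on a2.
King squares — b1: attacked by Qa2; a2: attacked by Nc1; b2: attacked by Qa2.
Legal moves for White: none.
In check with no legal moves → checkmate.

checkmate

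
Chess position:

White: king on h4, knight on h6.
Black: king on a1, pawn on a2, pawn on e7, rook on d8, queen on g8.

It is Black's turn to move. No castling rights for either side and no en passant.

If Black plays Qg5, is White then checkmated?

no

After Qg5: white king on h4; in check: yes, from the black queen on g5.
White has 2 legal replies: Kxg5, Kh3.
In check but a legal move exists → not checkmate.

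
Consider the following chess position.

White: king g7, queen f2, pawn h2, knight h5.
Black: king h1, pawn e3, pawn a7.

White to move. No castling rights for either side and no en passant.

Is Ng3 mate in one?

After Ng3: black king on h1; in check: yes, from the white knight on g3.
King squares — g1: attacked by Qf2; g2: attacked by Qf2; h2: attacked by Qf2.
Black has no legal moves → checkmate.

yes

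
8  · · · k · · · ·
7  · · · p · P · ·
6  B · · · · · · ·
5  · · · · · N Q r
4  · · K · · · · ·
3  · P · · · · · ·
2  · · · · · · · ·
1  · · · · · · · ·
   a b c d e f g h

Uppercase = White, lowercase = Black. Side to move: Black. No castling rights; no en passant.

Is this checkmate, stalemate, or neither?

neither

Black to move; black king on d8.
In check: yes, from the white queen on g5.
Legal moves for Black: Kc7, Rxg5.
Black is in check but has 2 legal moves → neither.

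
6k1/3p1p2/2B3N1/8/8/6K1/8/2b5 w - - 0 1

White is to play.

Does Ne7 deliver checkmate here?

no

After Ne7: black king on g8; in check: yes, from the white knight on e7.
Black has 4 legal replies: Kh8, Kf8, Kh7, Kg7.
In check but a legal move exists → not checkmate.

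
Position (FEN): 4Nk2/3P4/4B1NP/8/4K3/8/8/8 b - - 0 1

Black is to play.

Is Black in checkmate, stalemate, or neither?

checkmate

Black to move; black king on f8.
In check: yes, from the white knight on g6.
King squares — e7: attacked by Ng6; f7: attacked by Be6; g7: attacked by Ph6; e8: attacked by Pd7; g8: attacked by Be6.
Legal moves for Black: none.
In check with no legal moves → checkmate.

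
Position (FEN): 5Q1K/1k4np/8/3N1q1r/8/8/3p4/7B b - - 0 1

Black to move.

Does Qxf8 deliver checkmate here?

yes

After Qxf8: white king on h8; in check: yes, from the black queen on f8.
King squares — g7: attacked by Qf8; h7: attacked by Rh5; g8: attacked by Qf8.
White has no legal moves → checkmate.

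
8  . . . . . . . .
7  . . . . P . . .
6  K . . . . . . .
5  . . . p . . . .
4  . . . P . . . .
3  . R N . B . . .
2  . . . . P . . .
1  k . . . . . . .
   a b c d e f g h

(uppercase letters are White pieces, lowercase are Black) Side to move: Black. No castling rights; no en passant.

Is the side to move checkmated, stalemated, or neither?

Black to move; black king on a1.
In check: no.
King squares — b1: attacked by Rb3; a2: attacked by Nc3; b2: attacked by Rb3.
Legal moves for Black: none.
Not in check and no legal moves → stalemate.

stalemate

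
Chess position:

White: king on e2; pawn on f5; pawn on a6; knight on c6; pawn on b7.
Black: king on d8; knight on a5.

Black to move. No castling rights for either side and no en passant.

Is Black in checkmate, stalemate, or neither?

Black to move; black king on d8.
In check: yes, from the white knight on c6.
Legal moves for Black: Ke8, Kd7, Kc7, Nxc6.
Black is in check but has 4 legal moves → neither.

neither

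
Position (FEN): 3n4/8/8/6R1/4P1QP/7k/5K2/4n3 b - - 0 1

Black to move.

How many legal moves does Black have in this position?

1

Black to move; king on h3.
In check: yes, from the white queen on g4.
Legal moves: Kh2.
Count: 1.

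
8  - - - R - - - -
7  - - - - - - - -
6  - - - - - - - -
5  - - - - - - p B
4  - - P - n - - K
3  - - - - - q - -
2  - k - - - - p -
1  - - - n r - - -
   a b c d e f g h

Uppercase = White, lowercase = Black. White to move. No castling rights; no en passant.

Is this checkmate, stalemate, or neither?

checkmate

White to move; white king on h4.
In check: yes, from the black pawn on g5.
King squares — g3: attacked by Qf3; h3: attacked by Qf3; g4: attacked by Qf3; g5: attacked by Ne4; h5: own bishop.
Legal moves for White: none.
In check with no legal moves → checkmate.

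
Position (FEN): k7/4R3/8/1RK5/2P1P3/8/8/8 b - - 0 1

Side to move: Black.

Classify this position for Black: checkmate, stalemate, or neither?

stalemate

Black to move; black king on a8.
In check: no.
King squares — a7: attacked by Re7; b7: attacked by Rb5; b8: attacked by Rb5.
Legal moves for Black: none.
Not in check and no legal moves → stalemate.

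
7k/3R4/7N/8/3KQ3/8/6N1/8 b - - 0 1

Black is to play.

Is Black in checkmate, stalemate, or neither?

stalemate

Black to move; black king on h8.
In check: no.
King squares — g7: attacked by Rd7; h7: attacked by Qe4; g8: attacked by Nh6.
Legal moves for Black: none.
Not in check and no legal moves → stalemate.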